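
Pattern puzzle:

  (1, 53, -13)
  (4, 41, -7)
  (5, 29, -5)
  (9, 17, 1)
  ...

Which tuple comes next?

(14, 5, 3)

First part — each term is the sum of the two before it: 1, 4, 5, 9 → 14.
Second part goes 53, 41, 29, 17 → 5 (−12 each step).
Third part: alternating steps +6, +2, +6, +2, …; -13, -7, -5, 1 → 3.
So the next tuple is (14, 5, 3).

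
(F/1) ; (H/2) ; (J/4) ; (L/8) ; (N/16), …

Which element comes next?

(P/32)

Letter: letters move forward 2 places in the alphabet; F, H, J, L, N → P.
Second slot: ×2 each step, so 1, 2, 4, 8, 16 → 32.
Putting it together: (P/32).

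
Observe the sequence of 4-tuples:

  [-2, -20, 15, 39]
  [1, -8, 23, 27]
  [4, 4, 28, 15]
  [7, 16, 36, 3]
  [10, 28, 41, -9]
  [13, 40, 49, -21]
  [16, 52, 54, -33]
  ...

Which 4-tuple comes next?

First entry: +3 each step, so -2, 1, 4, 7, 10, 13, 16 → 19.
Second entry: -20, -8, 4, 16, 28, 40, 52 → 64 (+12 each step).
Third entry: alternating steps +8, +5, +8, +5, …; 15, 23, 28, 36, 41, 49, 54 → 62.
Fourth entry: together with the second entry always sums to 19; 39, 27, 15, 3, -9, -21, -33 → -45.
So the next 4-tuple is [19, 64, 62, -45].

[19, 64, 62, -45]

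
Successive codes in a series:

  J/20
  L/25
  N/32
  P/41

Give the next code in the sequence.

Letter: letters move forward 2 places in the alphabet; J, L, N, P → R.
Second component: differences are 5, 7, 9, … (increasing by 2 each time); 20, 25, 32, 41 → 52.
Combining the parts gives R/52.

R/52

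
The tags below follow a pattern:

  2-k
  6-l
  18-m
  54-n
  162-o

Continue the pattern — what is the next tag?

First component goes 2, 6, 18, 54, 162 → 486 (×3 each step).
Letter goes k, l, m, n, o → p (letters move forward 1 place in the alphabet).
So the next tag is 486-p.

486-p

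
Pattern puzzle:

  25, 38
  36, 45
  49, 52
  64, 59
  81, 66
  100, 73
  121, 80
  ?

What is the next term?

First slot: perfect squares: 5², 6², 7², …, so 25, 36, 49, 64, 81, 100, 121 → 144.
Second slot: +7 each step, so 38, 45, 52, 59, 66, 73, 80 → 87.
So the next term is 144, 87.

144, 87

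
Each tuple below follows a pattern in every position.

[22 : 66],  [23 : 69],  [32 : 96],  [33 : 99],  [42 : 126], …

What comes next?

[43 : 129]

First part goes 22, 23, 32, 33, 42 → 43 (alternating steps +1, +9, +1, +9, …).
Second part: always 3 × the first part; 66, 69, 96, 99, 126 → 129.
So the next tuple is [43 : 129].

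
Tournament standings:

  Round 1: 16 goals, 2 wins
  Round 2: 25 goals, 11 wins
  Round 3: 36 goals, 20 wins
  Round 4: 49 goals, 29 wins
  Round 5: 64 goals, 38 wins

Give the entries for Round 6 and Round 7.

For the goals, perfect squares: 4², 5², 6², …: 16, 25, 36, 49, 64 → 81 → 100.
Wins goes 2, 11, 20, 29, 38 → 47 → 56 (+9 each step).
So the next two records are 81 goals, 47 wins and 100 goals, 56 wins.

81 goals, 47 wins; 100 goals, 56 wins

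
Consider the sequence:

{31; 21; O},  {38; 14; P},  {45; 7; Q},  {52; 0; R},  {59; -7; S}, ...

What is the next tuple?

{66; -14; T}

First value: +7 each step, so 31, 38, 45, 52, 59 → 66.
Second value: together with the first value always sums to 52, so 21, 14, 7, 0, -7 → -14.
Letter: letters move forward 1 place in the alphabet; O, P, Q, R, S → T.
So the next tuple is {66; -14; T}.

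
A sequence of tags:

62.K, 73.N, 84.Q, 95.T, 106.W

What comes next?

For the first component, +11 each step: 62, 73, 84, 95, 106 → 117.
Letter: letters move forward 3 places in the alphabet; K, N, Q, T, W → Z.
Combining the parts gives 117.Z.

117.Z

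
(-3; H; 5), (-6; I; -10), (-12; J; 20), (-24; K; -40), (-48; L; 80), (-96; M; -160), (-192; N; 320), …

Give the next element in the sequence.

(-384; O; -640)

For the first part, ×2 each step: -3, -6, -12, -24, -48, -96, -192 → -384.
Letter: letters move forward 1 place in the alphabet, so H, I, J, K, L, M, N → O.
Third part: ×(-2) each step; 5, -10, 20, -40, 80, -160, 320 → -640.
Combining the parts gives (-384; O; -640).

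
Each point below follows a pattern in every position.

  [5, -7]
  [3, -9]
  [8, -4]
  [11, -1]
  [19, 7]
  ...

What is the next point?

[30, 18]

First entry: each term is the sum of the two before it; 5, 3, 8, 11, 19 → 30.
Second entry: always 12 less than the first entry, so -7, -9, -4, -1, 7 → 18.
Putting it together: [30, 18].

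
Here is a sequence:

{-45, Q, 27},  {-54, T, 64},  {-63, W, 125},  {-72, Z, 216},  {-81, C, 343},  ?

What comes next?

{-90, F, 512}

For the first value, −9 each step: -45, -54, -63, -72, -81 → -90.
Letter goes Q, T, W, Z, C → F (letters move forward 3 places in the alphabet, wrapping Z→A).
Third value: perfect cubes: 3³, 4³, 5³, …, so 27, 64, 125, 216, 343 → 512.
Putting it together: {-90, F, 512}.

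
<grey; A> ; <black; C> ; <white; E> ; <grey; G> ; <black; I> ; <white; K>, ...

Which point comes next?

Shade goes grey, black, white, grey, black, white → grey (repeats grey → black → white).
Letter: letters move forward 2 places in the alphabet; A, C, E, G, I, K → M.
Putting it together: <grey; M>.

<grey; M>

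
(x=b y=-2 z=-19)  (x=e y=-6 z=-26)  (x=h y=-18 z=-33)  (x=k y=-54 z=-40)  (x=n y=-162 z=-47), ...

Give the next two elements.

(x=q y=-486 z=-54), (x=t y=-1458 z=-61)

X goes b, e, h, k, n → q → t (letters move forward 3 places in the alphabet).
Y — ×3 each step: -2, -6, -18, -54, -162 → -486 → -1458.
Z — −7 each step: -19, -26, -33, -40, -47 → -54 → -61.
So the next two elements are (x=q y=-486 z=-54) and (x=t y=-1458 z=-61).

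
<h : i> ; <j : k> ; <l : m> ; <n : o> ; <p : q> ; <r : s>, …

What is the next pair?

<t : u>

First letter: letters move forward 2 places in the alphabet; h, j, l, n, p, r → t.
Second letter — letters move forward 2 places in the alphabet: i, k, m, o, q, s → u.
Combining the parts gives <t : u>.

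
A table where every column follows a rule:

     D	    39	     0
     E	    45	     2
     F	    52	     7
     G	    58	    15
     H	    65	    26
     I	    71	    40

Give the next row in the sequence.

Letter: letters move forward 1 place in the alphabet, so D, E, F, G, H, I → J.
Second component: alternating steps +6, +7, +6, +7, …; 39, 45, 52, 58, 65, 71 → 78.
For the third component, differences are 2, 5, 8, … (increasing by 3 each time): 0, 2, 7, 15, 26, 40 → 57.
Putting it together: J  78  57.

J  78  57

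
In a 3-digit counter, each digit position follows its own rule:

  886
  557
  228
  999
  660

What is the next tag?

First digit: 8, 5, 2, 9, 6 → 3 (−3 each step, mod 10).
For the second digit, −3 each step, mod 10: 8, 5, 2, 9, 6 → 3.
Third digit goes 6, 7, 8, 9, 0 → 1 (+1 each step, mod 10).
So the next tag is 331.

331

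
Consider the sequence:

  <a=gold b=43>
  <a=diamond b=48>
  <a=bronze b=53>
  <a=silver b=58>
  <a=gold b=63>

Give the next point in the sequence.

A — repeats gold → diamond → bronze → silver: gold, diamond, bronze, silver, gold → diamond.
B — +5 each step: 43, 48, 53, 58, 63 → 68.
Combining the parts gives <a=diamond b=68>.

<a=diamond b=68>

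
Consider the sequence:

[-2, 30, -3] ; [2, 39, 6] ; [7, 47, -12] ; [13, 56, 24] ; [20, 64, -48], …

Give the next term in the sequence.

[28, 73, 96]

First entry: -2, 2, 7, 13, 20 → 28 (differences are 4, 5, 6, … (increasing by 1 each time)).
Second entry: alternating steps +9, +8, +9, +8, …; 30, 39, 47, 56, 64 → 73.
Third entry: ×(-2) each step; -3, 6, -12, 24, -48 → 96.
Combining the parts gives [28, 73, 96].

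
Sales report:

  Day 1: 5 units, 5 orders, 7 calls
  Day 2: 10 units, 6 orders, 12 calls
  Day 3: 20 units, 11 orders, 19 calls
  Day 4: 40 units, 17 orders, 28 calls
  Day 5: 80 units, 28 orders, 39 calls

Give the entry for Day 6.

160 units, 45 orders, 52 calls

Units: ×2 each step, so 5, 10, 20, 40, 80 → 160.
Orders: 5, 6, 11, 17, 28 → 45 (each term is the sum of the two before it).
Calls goes 7, 12, 19, 28, 39 → 52 (differences are 5, 7, 9, … (increasing by 2 each time)).
So the next row is 160 units, 45 orders, 52 calls.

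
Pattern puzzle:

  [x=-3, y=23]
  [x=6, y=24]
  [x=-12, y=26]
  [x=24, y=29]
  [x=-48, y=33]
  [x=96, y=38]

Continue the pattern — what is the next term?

X — ×(-2) each step: -3, 6, -12, 24, -48, 96 → -192.
Y goes 23, 24, 26, 29, 33, 38 → 44 (differences are 1, 2, 3, … (increasing by 1 each time)).
Combining the parts gives [x=-192, y=44].

[x=-192, y=44]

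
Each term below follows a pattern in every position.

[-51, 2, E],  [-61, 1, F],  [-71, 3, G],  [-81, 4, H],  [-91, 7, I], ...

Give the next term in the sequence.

First entry goes -51, -61, -71, -81, -91 → -101 (−10 each step).
Second entry: each term is the sum of the two before it; 2, 1, 3, 4, 7 → 11.
Letter: letters move forward 1 place in the alphabet; E, F, G, H, I → J.
So the next term is [-101, 11, J].

[-101, 11, J]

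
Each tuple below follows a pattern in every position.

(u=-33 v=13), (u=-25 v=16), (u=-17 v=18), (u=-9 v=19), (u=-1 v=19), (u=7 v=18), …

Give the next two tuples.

(u=15 v=16), (u=23 v=13)

U — +8 each step: -33, -25, -17, -9, -1, 7 → 15 → 23.
V: 13, 16, 18, 19, 19, 18 → 16 → 13 (differences are 3, 2, 1, … (decreasing by 1 each time)).
Putting the parts together: (u=15 v=16) and then (u=23 v=13).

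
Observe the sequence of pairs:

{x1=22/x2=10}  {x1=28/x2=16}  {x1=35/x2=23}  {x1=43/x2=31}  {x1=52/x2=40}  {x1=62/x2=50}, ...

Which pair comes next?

X1 goes 22, 28, 35, 43, 52, 62 → 73 (differences are 6, 7, 8, … (increasing by 1 each time)).
X2: always 12 less than the x1, so 10, 16, 23, 31, 40, 50 → 61.
So the next pair is {x1=73/x2=61}.

{x1=73/x2=61}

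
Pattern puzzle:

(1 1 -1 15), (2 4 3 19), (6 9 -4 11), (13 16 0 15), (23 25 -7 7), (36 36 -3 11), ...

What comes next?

(52 49 -10 3)

First entry — differences are 1, 4, 7, … (increasing by 3 each time): 1, 2, 6, 13, 23, 36 → 52.
Second entry — perfect squares: 1², 2², 3², …: 1, 4, 9, 16, 25, 36 → 49.
For the third entry, alternating steps +4, −7, +4, −7, …: -1, 3, -4, 0, -7, -3 → -10.
Fourth entry: alternating steps +4, −8, +4, −8, …, so 15, 19, 11, 15, 7, 11 → 3.
Putting it together: (52 49 -10 3).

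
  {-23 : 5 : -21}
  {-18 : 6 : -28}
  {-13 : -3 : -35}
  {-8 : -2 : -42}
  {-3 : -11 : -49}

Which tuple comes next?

{2 : -10 : -56}

First value — +5 each step: -23, -18, -13, -8, -3 → 2.
Second value — alternating steps +1, −9, +1, −9, …: 5, 6, -3, -2, -11 → -10.
For the third value, −7 each step: -21, -28, -35, -42, -49 → -56.
Combining the parts gives {2 : -10 : -56}.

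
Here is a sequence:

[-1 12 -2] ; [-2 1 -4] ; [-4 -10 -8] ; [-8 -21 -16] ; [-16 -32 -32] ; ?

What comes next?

First slot — ×2 each step: -1, -2, -4, -8, -16 → -32.
Second slot goes 12, 1, -10, -21, -32 → -43 (−11 each step).
Third slot: ×2 each step; -2, -4, -8, -16, -32 → -64.
So the next term is [-32 -43 -64].

[-32 -43 -64]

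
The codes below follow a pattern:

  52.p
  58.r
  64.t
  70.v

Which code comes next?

First component goes 52, 58, 64, 70 → 76 (+6 each step).
Letter — letters move forward 2 places in the alphabet: p, r, t, v → x.
Combining the parts gives 76.x.

76.x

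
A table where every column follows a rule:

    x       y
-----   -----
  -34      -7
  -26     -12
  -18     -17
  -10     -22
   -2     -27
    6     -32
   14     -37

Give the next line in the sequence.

Column x: +8 each step; -34, -26, -18, -10, -2, 6, 14 → 22.
Column y — −5 each step: -7, -12, -17, -22, -27, -32, -37 → -42.
So the next line is 22  -42.

22  -42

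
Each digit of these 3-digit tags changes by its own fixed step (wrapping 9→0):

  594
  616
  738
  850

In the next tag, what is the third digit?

2

Third digit: +2 each step, mod 10, so 4, 6, 8, 0 → 2.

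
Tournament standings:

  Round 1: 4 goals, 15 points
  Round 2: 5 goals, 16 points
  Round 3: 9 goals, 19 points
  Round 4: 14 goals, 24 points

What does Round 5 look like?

23 goals, 31 points

For the goals, each term is the sum of the two before it: 4, 5, 9, 14 → 23.
Points: differences are 1, 3, 5, … (increasing by 2 each time), so 15, 16, 19, 24 → 31.
So the next row is 23 goals, 31 points.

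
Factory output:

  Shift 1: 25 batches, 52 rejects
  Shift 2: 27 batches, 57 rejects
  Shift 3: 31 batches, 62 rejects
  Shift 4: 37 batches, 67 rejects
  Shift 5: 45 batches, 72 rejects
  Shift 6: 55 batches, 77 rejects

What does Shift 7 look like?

Batches: 25, 27, 31, 37, 45, 55 → 67 (differences are 2, 4, 6, … (increasing by 2 each time)).
Rejects: +5 each step; 52, 57, 62, 67, 72, 77 → 82.
So the next row is 67 batches, 82 rejects.

67 batches, 82 rejects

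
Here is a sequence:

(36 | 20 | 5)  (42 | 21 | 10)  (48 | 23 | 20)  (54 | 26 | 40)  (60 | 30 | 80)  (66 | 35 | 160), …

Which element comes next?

For the first part, +6 each step: 36, 42, 48, 54, 60, 66 → 72.
Second part: 20, 21, 23, 26, 30, 35 → 41 (differences are 1, 2, 3, … (increasing by 1 each time)).
Third part goes 5, 10, 20, 40, 80, 160 → 320 (×2 each step).
So the next element is (72 | 41 | 320).

(72 | 41 | 320)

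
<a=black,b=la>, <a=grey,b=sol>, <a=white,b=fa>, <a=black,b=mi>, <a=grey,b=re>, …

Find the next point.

<a=white,b=do>

A goes black, grey, white, black, grey → white (repeats black → grey → white).
B goes la, sol, fa, mi, re → do (runs backward through the solfège scale do→ti).
So the next point is <a=white,b=do>.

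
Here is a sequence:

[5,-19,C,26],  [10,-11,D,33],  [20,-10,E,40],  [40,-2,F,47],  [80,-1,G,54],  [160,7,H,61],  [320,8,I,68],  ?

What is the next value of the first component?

640

First component — ×2 each step: 5, 10, 20, 40, 80, 160, 320 → 640.
Second component goes -19, -11, -10, -2, -1, 7, 8 → 16 (alternating steps +8, +1, +8, +1, …).
Letter: letters move forward 1 place in the alphabet, so C, D, E, F, G, H, I → J.
Fourth component: +7 each step, so 26, 33, 40, 47, 54, 61, 68 → 75.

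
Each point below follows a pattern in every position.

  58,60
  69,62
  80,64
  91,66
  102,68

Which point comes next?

113,70

First slot — +11 each step: 58, 69, 80, 91, 102 → 113.
Second slot: 60, 62, 64, 66, 68 → 70 (+2 each step).
So the next point is 113,70.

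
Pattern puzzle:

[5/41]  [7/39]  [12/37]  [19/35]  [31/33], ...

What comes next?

[50/31]

First slot goes 5, 7, 12, 19, 31 → 50 (each term is the sum of the two before it).
For the second slot, −2 each step: 41, 39, 37, 35, 33 → 31.
So the next term is [50/31].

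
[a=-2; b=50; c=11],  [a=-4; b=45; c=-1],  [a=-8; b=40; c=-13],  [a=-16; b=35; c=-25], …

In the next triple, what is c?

C goes 11, -1, -13, -25 → -37 (−12 each step).

-37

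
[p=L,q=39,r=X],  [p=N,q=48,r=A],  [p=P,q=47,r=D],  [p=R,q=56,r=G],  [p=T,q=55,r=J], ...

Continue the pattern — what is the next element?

P: letters move forward 2 places in the alphabet, so L, N, P, R, T → V.
Q: 39, 48, 47, 56, 55 → 64 (alternating steps +9, −1, +9, −1, …).
For the r, letters move forward 3 places in the alphabet, wrapping Z→A: X, A, D, G, J → M.
Combining the parts gives [p=V,q=64,r=M].

[p=V,q=64,r=M]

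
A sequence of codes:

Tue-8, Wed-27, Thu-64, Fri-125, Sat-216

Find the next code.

Day: runs through the weekdays Mon→Sun, so Tue, Wed, Thu, Fri, Sat → Sun.
Second component — perfect cubes: 2³, 3³, 4³, …: 8, 27, 64, 125, 216 → 343.
Combining the parts gives Sun-343.

Sun-343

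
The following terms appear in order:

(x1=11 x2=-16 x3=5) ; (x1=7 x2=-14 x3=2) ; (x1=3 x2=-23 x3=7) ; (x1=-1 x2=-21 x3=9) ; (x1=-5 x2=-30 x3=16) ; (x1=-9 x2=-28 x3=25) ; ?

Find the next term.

(x1=-13 x2=-37 x3=41)

X1 goes 11, 7, 3, -1, -5, -9 → -13 (−4 each step).
X2: -16, -14, -23, -21, -30, -28 → -37 (alternating steps +2, −9, +2, −9, …).
X3: each term is the sum of the two before it, so 5, 2, 7, 9, 16, 25 → 41.
So the next term is (x1=-13 x2=-37 x3=41).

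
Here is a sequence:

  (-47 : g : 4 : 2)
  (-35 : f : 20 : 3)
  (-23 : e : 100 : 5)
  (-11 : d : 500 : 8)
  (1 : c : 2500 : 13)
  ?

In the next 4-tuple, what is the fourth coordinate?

For the first coordinate, +12 each step: -47, -35, -23, -11, 1 → 13.
Letter: letters move back 1 place in the alphabet, so g, f, e, d, c → b.
Third coordinate — ×5 each step: 4, 20, 100, 500, 2500 → 12500.
Fourth coordinate: each term is the sum of the two before it, so 2, 3, 5, 8, 13 → 21.

21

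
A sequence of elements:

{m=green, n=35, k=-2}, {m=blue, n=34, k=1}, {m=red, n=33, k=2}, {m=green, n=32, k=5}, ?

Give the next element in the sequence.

M — repeats green → blue → red: green, blue, red, green → blue.
N: −1 each step; 35, 34, 33, 32 → 31.
K: -2, 1, 2, 5 → 6 (alternating steps +3, +1, +3, +1, …).
Putting it together: {m=blue, n=31, k=6}.

{m=blue, n=31, k=6}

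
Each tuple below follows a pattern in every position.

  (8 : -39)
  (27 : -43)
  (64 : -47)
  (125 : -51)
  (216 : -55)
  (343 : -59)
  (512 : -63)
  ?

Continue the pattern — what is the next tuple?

(729 : -67)

First component: 8, 27, 64, 125, 216, 343, 512 → 729 (perfect cubes: 2³, 3³, 4³, …).
Second component: −4 each step, so -39, -43, -47, -51, -55, -59, -63 → -67.
Putting it together: (729 : -67).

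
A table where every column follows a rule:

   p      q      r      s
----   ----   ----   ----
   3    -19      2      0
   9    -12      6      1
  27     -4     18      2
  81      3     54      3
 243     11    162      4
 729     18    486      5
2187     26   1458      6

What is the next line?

Column p: ×3 each step, so 3, 9, 27, 81, 243, 729, 2187 → 6561.
Column q: alternating steps +7, +8, +7, +8, …; -19, -12, -4, 3, 11, 18, 26 → 33.
Column r: 2, 6, 18, 54, 162, 486, 1458 → 4374 (×3 each step).
Column s goes 0, 1, 2, 3, 4, 5, 6 → 7 (+1 each step).
Putting it together: 6561  33  4374  7.

6561  33  4374  7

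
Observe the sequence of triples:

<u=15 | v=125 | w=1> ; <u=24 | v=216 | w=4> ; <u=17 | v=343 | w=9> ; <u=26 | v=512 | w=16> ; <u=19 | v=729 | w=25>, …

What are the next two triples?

For the u, alternating steps +9, −7, +9, −7, …: 15, 24, 17, 26, 19 → 28 → 21.
V — perfect cubes: 5³, 6³, 7³, …: 125, 216, 343, 512, 729 → 1000 → 1331.
W goes 1, 4, 9, 16, 25 → 36 → 49 (perfect squares: 1², 2², 3², …).
Putting the parts together: <u=28 | v=1000 | w=36> and then <u=21 | v=1331 | w=49>.

<u=28 | v=1000 | w=36>, <u=21 | v=1331 | w=49>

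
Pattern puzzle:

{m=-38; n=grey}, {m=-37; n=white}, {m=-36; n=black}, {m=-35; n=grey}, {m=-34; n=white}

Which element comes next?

{m=-33; n=black}

M goes -38, -37, -36, -35, -34 → -33 (+1 each step).
N: grey, white, black, grey, white → black (repeats grey → white → black).
Combining the parts gives {m=-33; n=black}.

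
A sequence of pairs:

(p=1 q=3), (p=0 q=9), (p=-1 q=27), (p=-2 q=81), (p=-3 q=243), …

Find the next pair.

(p=-4 q=729)

P — −1 each step: 1, 0, -1, -2, -3 → -4.
Q: 3, 9, 27, 81, 243 → 729 (×3 each step).
So the next pair is (p=-4 q=729).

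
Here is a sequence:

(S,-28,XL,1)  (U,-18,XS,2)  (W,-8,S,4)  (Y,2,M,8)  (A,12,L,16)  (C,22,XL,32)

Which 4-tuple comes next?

Letter: S, U, W, Y, A, C → E (letters move forward 2 places in the alphabet, wrapping Z→A).
Second slot: -28, -18, -8, 2, 12, 22 → 32 (+10 each step).
Size: XL, XS, S, M, L, XL → XS (repeats XL → XS → S → M → L).
Fourth slot goes 1, 2, 4, 8, 16, 32 → 64 (×2 each step).
Putting it together: (E,32,XS,64).

(E,32,XS,64)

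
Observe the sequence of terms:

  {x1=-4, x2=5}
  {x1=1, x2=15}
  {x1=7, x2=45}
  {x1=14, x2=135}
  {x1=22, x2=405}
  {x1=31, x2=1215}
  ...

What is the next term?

X1: -4, 1, 7, 14, 22, 31 → 41 (differences are 5, 6, 7, … (increasing by 1 each time)).
For the x2, ×3 each step: 5, 15, 45, 135, 405, 1215 → 3645.
Combining the parts gives {x1=41, x2=3645}.

{x1=41, x2=3645}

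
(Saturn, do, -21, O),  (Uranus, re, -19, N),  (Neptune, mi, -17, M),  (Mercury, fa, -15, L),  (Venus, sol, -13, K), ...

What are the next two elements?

For the planet, runs through the planets Mercury→Neptune: Saturn, Uranus, Neptune, Mercury, Venus → Earth → Mars.
Note goes do, re, mi, fa, sol → la → ti (runs through the solfège scale do→ti).
Third part: +2 each step, so -21, -19, -17, -15, -13 → -11 → -9.
Letter goes O, N, M, L, K → J → I (letters move back 1 place in the alphabet).
So the next two elements are (Earth, la, -11, J) and (Mars, ti, -9, I).

(Earth, la, -11, J), (Mars, ti, -9, I)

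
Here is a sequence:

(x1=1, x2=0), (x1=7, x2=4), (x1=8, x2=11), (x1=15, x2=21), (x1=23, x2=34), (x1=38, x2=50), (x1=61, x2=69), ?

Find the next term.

(x1=99, x2=91)

X1 goes 1, 7, 8, 15, 23, 38, 61 → 99 (each term is the sum of the two before it).
For the x2, differences are 4, 7, 10, … (increasing by 3 each time): 0, 4, 11, 21, 34, 50, 69 → 91.
So the next term is (x1=99, x2=91).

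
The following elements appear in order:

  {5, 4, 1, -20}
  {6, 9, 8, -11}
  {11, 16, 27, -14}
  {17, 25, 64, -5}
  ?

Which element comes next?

{28, 36, 125, -8}

First coordinate goes 5, 6, 11, 17 → 28 (each term is the sum of the two before it).
Second coordinate: perfect squares: 2², 3², 4², …, so 4, 9, 16, 25 → 36.
Third coordinate: perfect cubes: 1³, 2³, 3³, …, so 1, 8, 27, 64 → 125.
Fourth coordinate: alternating steps +9, −3, +9, −3, …; -20, -11, -14, -5 → -8.
Combining the parts gives {28, 36, 125, -8}.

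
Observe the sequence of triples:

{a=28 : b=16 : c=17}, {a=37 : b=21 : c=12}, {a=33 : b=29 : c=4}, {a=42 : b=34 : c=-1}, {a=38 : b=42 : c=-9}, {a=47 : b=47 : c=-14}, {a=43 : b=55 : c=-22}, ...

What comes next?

A: alternating steps +9, −4, +9, −4, …, so 28, 37, 33, 42, 38, 47, 43 → 52.
B: alternating steps +5, +8, +5, +8, …; 16, 21, 29, 34, 42, 47, 55 → 60.
C: together with the b always sums to 33, so 17, 12, 4, -1, -9, -14, -22 → -27.
Putting it together: {a=52 : b=60 : c=-27}.

{a=52 : b=60 : c=-27}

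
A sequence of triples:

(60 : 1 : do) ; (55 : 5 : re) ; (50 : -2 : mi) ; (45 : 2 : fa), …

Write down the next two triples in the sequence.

First value: −5 each step; 60, 55, 50, 45 → 40 → 35.
Second value: alternating steps +4, −7, +4, −7, …; 1, 5, -2, 2 → -5 → -1.
Note: do, re, mi, fa → sol → la (runs through the solfège scale do→ti).
So the next two triples are (40 : -5 : sol) and (35 : -1 : la).

(40 : -5 : sol), (35 : -1 : la)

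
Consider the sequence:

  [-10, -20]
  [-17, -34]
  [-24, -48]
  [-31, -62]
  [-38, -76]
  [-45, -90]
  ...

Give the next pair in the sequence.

[-52, -104]

First entry: -10, -17, -24, -31, -38, -45 → -52 (−7 each step).
Second entry goes -20, -34, -48, -62, -76, -90 → -104 (always 2 × the first entry).
Putting it together: [-52, -104].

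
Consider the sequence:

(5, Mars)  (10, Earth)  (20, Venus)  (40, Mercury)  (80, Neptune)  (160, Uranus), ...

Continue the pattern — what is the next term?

(320, Saturn)

First coordinate goes 5, 10, 20, 40, 80, 160 → 320 (×2 each step).
For the planet, runs backward through the planets Mercury→Neptune: Mars, Earth, Venus, Mercury, Neptune, Uranus → Saturn.
Combining the parts gives (320, Saturn).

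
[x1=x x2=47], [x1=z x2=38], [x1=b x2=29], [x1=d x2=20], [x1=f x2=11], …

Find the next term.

[x1=h x2=2]

X1: letters move forward 2 places in the alphabet, wrapping Z→A, so x, z, b, d, f → h.
X2 goes 47, 38, 29, 20, 11 → 2 (−9 each step).
Putting it together: [x1=h x2=2].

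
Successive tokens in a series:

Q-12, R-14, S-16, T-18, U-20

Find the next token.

Letter: Q, R, S, T, U → V (letters move forward 1 place in the alphabet).
Second component: 12, 14, 16, 18, 20 → 22 (+2 each step).
Combining the parts gives V-22.

V-22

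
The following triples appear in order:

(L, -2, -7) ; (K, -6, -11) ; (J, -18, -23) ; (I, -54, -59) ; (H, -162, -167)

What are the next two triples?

(G, -486, -491), (F, -1458, -1463)

For the letter, letters move back 1 place in the alphabet: L, K, J, I, H → G → F.
For the second part, ×3 each step: -2, -6, -18, -54, -162 → -486 → -1458.
Third part: -7, -11, -23, -59, -167 → -491 → -1463 (always 5 less than the second part).
Putting the parts together: (G, -486, -491) and then (F, -1458, -1463).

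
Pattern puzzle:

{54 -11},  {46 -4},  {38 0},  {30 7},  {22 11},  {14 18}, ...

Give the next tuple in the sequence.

First entry goes 54, 46, 38, 30, 22, 14 → 6 (−8 each step).
Second entry: alternating steps +7, +4, +7, +4, …, so -11, -4, 0, 7, 11, 18 → 22.
Putting it together: {6 22}.

{6 22}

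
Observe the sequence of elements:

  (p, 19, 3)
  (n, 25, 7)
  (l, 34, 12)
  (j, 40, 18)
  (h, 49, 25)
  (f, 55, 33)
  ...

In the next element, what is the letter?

d

For the letter, letters move back 2 places in the alphabet: p, n, l, j, h, f → d.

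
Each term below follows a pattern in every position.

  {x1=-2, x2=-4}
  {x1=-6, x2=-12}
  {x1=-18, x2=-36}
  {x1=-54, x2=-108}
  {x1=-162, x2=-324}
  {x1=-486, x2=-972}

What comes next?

X1: -2, -6, -18, -54, -162, -486 → -1458 (×3 each step).
X2: always 2 × the x1; -4, -12, -36, -108, -324, -972 → -2916.
So the next term is {x1=-1458, x2=-2916}.

{x1=-1458, x2=-2916}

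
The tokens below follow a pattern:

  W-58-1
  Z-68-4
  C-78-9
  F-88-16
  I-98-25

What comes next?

L-108-36

Letter — letters move forward 3 places in the alphabet, wrapping Z→A: W, Z, C, F, I → L.
Second component: +10 each step, so 58, 68, 78, 88, 98 → 108.
Third component goes 1, 4, 9, 16, 25 → 36 (perfect squares: 1², 2², 3², …).
Putting it together: L-108-36.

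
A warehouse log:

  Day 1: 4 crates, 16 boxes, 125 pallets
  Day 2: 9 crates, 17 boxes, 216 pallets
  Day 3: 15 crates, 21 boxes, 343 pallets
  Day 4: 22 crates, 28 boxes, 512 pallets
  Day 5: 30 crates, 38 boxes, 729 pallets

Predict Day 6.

39 crates, 51 boxes, 1000 pallets

Crates: differences are 5, 6, 7, … (increasing by 1 each time); 4, 9, 15, 22, 30 → 39.
Boxes goes 16, 17, 21, 28, 38 → 51 (differences are 1, 4, 7, … (increasing by 3 each time)).
Pallets: 125, 216, 343, 512, 729 → 1000 (perfect cubes: 5³, 6³, 7³, …).
So the next record is 39 crates, 51 boxes, 1000 pallets.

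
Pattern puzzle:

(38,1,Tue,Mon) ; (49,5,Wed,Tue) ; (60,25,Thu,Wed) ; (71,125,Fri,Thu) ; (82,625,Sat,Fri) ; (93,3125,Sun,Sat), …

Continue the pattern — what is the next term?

First part goes 38, 49, 60, 71, 82, 93 → 104 (+11 each step).
Second part: ×5 each step; 1, 5, 25, 125, 625, 3125 → 15625.
First day — runs through the weekdays Mon→Sun: Tue, Wed, Thu, Fri, Sat, Sun → Mon.
Second day: runs through the weekdays Mon→Sun; Mon, Tue, Wed, Thu, Fri, Sat → Sun.
Combining the parts gives (104,15625,Mon,Sun).

(104,15625,Mon,Sun)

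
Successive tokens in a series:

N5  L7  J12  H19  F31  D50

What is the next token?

B81

Letter: letters move back 2 places in the alphabet, so N, L, J, H, F, D → B.
Second component goes 5, 7, 12, 19, 31, 50 → 81 (each term is the sum of the two before it).
Putting it together: B81.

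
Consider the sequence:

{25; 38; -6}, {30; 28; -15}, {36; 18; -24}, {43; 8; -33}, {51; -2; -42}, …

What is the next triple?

First value: differences are 5, 6, 7, … (increasing by 1 each time); 25, 30, 36, 43, 51 → 60.
Second value: −10 each step; 38, 28, 18, 8, -2 → -12.
Third value: −9 each step; -6, -15, -24, -33, -42 → -51.
So the next triple is {60; -12; -51}.

{60; -12; -51}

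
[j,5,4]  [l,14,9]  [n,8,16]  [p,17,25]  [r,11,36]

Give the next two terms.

Letter: letters move forward 2 places in the alphabet; j, l, n, p, r → t → v.
For the second value, alternating steps +9, −6, +9, −6, …: 5, 14, 8, 17, 11 → 20 → 14.
Third value: perfect squares: 2², 3², 4², …, so 4, 9, 16, 25, 36 → 49 → 64.
So the next two terms are [t,20,49] and [v,14,64].

[t,20,49], [v,14,64]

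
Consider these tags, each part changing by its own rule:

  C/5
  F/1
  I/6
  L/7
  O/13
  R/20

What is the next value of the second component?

33

Second component: 5, 1, 6, 7, 13, 20 → 33 (each term is the sum of the two before it).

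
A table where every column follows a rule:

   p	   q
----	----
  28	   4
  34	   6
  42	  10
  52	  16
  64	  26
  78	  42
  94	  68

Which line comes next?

Column p: differences are 6, 8, 10, … (increasing by 2 each time), so 28, 34, 42, 52, 64, 78, 94 → 112.
Column q goes 4, 6, 10, 16, 26, 42, 68 → 110 (each term is the sum of the two before it).
Putting it together: 112  110.

112  110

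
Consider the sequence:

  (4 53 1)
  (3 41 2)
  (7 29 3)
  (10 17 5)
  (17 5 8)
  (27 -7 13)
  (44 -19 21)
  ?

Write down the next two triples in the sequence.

(71 -31 34), (115 -43 55)

First component: each term is the sum of the two before it; 4, 3, 7, 10, 17, 27, 44 → 71 → 115.
Second component goes 53, 41, 29, 17, 5, -7, -19 → -31 → -43 (−12 each step).
For the third component, each term is the sum of the two before it: 1, 2, 3, 5, 8, 13, 21 → 34 → 55.
Putting the parts together: (71 -31 34) and then (115 -43 55).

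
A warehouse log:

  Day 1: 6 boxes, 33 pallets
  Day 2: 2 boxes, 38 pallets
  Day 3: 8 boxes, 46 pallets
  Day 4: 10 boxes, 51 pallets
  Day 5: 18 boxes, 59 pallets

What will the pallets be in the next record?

64

Boxes: 6, 2, 8, 10, 18 → 28 (each term is the sum of the two before it).
Pallets: 33, 38, 46, 51, 59 → 64 (alternating steps +5, +8, +5, +8, …).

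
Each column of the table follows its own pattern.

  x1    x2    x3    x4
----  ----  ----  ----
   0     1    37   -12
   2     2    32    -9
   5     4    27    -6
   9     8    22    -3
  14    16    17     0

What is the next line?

Column x1: differences are 2, 3, 4, … (increasing by 1 each time); 0, 2, 5, 9, 14 → 20.
Column x2 — ×2 each step: 1, 2, 4, 8, 16 → 32.
Column x3 goes 37, 32, 27, 22, 17 → 12 (−5 each step).
For the column x4, +3 each step: -12, -9, -6, -3, 0 → 3.
Putting it together: 20  32  12  3.

20  32  12  3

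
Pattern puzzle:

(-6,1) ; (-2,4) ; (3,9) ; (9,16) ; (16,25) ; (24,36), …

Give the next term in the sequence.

First slot: differences are 4, 5, 6, … (increasing by 1 each time), so -6, -2, 3, 9, 16, 24 → 33.
Second slot: perfect squares: 1², 2², 3², …; 1, 4, 9, 16, 25, 36 → 49.
Combining the parts gives (33,49).

(33,49)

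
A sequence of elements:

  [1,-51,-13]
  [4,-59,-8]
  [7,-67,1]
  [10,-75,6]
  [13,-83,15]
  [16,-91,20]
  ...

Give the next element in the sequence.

[19,-99,29]

First value: +3 each step; 1, 4, 7, 10, 13, 16 → 19.
Second value goes -51, -59, -67, -75, -83, -91 → -99 (−8 each step).
Third value: alternating steps +5, +9, +5, +9, …, so -13, -8, 1, 6, 15, 20 → 29.
So the next element is [19,-99,29].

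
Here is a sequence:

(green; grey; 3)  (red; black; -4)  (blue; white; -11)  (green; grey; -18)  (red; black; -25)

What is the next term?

(blue; white; -32)

Colour: repeats green → red → blue, so green, red, blue, green, red → blue.
Shade: grey, black, white, grey, black → white (repeats grey → black → white).
For the third slot, −7 each step: 3, -4, -11, -18, -25 → -32.
Combining the parts gives (blue; white; -32).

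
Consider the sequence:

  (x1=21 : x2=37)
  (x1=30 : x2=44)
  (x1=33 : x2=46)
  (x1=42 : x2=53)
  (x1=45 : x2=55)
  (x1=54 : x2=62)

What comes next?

X1 goes 21, 30, 33, 42, 45, 54 → 57 (alternating steps +9, +3, +9, +3, …).
For the x2, alternating steps +7, +2, +7, +2, …: 37, 44, 46, 53, 55, 62 → 64.
Combining the parts gives (x1=57 : x2=64).

(x1=57 : x2=64)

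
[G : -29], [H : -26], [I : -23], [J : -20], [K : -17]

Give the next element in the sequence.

Letter — letters move forward 1 place in the alphabet: G, H, I, J, K → L.
Second part: +3 each step, so -29, -26, -23, -20, -17 → -14.
Combining the parts gives [L : -14].

[L : -14]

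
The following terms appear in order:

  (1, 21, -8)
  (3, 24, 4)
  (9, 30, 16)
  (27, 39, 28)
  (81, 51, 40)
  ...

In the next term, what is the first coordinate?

First coordinate — ×3 each step: 1, 3, 9, 27, 81 → 243.
Second coordinate goes 21, 24, 30, 39, 51 → 66 (differences are 3, 6, 9, … (increasing by 3 each time)).
For the third coordinate, +12 each step: -8, 4, 16, 28, 40 → 52.

243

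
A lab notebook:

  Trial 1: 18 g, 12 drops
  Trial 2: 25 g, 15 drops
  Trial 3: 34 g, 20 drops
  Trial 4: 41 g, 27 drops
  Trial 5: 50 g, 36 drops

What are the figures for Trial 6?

G goes 18, 25, 34, 41, 50 → 57 (alternating steps +7, +9, +7, +9, …).
Drops — differences are 3, 5, 7, … (increasing by 2 each time): 12, 15, 20, 27, 36 → 47.
Combining the parts gives 57 g, 47 drops.

57 g, 47 drops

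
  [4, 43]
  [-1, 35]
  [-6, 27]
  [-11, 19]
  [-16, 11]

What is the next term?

First coordinate: −5 each step; 4, -1, -6, -11, -16 → -21.
Second coordinate: −8 each step; 43, 35, 27, 19, 11 → 3.
Putting it together: [-21, 3].

[-21, 3]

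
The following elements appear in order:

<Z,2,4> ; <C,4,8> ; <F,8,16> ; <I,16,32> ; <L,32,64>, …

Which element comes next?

Letter: Z, C, F, I, L → O (letters move forward 3 places in the alphabet, wrapping Z→A).
Second part: ×2 each step; 2, 4, 8, 16, 32 → 64.
Third part goes 4, 8, 16, 32, 64 → 128 (always 2 × the second part).
Putting it together: <O,64,128>.

<O,64,128>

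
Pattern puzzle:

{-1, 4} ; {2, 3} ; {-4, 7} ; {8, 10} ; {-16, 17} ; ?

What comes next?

{32, 27}

First entry — ×(-2) each step: -1, 2, -4, 8, -16 → 32.
Second entry: each term is the sum of the two before it; 4, 3, 7, 10, 17 → 27.
Putting it together: {32, 27}.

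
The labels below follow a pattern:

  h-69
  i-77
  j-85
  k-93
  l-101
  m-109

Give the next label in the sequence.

n-117

Letter goes h, i, j, k, l, m → n (letters move forward 1 place in the alphabet).
Second component — +8 each step: 69, 77, 85, 93, 101, 109 → 117.
Combining the parts gives n-117.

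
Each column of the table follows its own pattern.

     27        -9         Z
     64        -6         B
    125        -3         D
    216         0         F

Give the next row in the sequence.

For the first component, perfect cubes: 3³, 4³, 5³, …: 27, 64, 125, 216 → 343.
Second component goes -9, -6, -3, 0 → 3 (+3 each step).
Letter: Z, B, D, F → H (letters move forward 2 places in the alphabet, wrapping Z→A).
Putting it together: 343  3  H.

343  3  H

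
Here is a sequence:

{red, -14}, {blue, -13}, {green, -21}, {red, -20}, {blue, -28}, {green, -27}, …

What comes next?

{red, -35}

Colour goes red, blue, green, red, blue, green → red (repeats red → blue → green).
For the second coordinate, alternating steps +1, −8, +1, −8, …: -14, -13, -21, -20, -28, -27 → -35.
Combining the parts gives {red, -35}.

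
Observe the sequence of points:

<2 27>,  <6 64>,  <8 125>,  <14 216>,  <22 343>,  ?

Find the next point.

First component: each term is the sum of the two before it; 2, 6, 8, 14, 22 → 36.
Second component goes 27, 64, 125, 216, 343 → 512 (perfect cubes: 3³, 4³, 5³, …).
So the next point is <36 512>.

<36 512>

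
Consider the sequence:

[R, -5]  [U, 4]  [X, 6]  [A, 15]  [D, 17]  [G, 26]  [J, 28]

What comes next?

[M, 37]

Letter — letters move forward 3 places in the alphabet, wrapping Z→A: R, U, X, A, D, G, J → M.
For the second part, alternating steps +9, +2, +9, +2, …: -5, 4, 6, 15, 17, 26, 28 → 37.
So the next element is [M, 37].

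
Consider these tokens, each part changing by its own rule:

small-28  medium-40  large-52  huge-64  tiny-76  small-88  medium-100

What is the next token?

large-112

For the size, repeats small → medium → large → huge → tiny: small, medium, large, huge, tiny, small, medium → large.
Second component: +12 each step, so 28, 40, 52, 64, 76, 88, 100 → 112.
Putting it together: large-112.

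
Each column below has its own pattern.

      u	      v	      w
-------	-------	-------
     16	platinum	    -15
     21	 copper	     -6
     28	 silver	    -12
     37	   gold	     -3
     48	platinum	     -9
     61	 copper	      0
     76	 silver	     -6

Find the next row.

Column u: differences are 5, 7, 9, … (increasing by 2 each time), so 16, 21, 28, 37, 48, 61, 76 → 93.
For the column v, repeats platinum → copper → silver → gold: platinum, copper, silver, gold, platinum, copper, silver → gold.
Column w goes -15, -6, -12, -3, -9, 0, -6 → 3 (alternating steps +9, −6, +9, −6, …).
Putting it together: 93  gold  3.

93  gold  3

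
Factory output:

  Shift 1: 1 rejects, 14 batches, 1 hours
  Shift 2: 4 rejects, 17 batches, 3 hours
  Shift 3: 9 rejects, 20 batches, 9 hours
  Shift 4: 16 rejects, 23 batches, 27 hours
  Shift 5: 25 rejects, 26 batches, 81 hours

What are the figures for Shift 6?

Rejects: 1, 4, 9, 16, 25 → 36 (perfect squares: 1², 2², 3², …).
Batches: 14, 17, 20, 23, 26 → 29 (+3 each step).
Hours: ×3 each step, so 1, 3, 9, 27, 81 → 243.
Putting it together: 36 rejects, 29 batches, 243 hours.

36 rejects, 29 batches, 243 hours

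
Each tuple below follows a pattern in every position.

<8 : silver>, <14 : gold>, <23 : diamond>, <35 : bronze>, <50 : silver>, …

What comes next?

First entry: differences are 6, 9, 12, … (increasing by 3 each time); 8, 14, 23, 35, 50 → 68.
Rank — repeats silver → gold → diamond → bronze: silver, gold, diamond, bronze, silver → gold.
Putting it together: <68 : gold>.

<68 : gold>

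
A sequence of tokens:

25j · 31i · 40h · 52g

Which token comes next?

67f

First component goes 25, 31, 40, 52 → 67 (differences are 6, 9, 12, … (increasing by 3 each time)).
Letter: letters move back 1 place in the alphabet, so j, i, h, g → f.
So the next token is 67f.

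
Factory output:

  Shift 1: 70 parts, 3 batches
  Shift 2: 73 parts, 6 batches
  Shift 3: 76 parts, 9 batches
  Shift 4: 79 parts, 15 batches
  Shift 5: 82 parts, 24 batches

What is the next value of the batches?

Batches: each term is the sum of the two before it, so 3, 6, 9, 15, 24 → 39.

39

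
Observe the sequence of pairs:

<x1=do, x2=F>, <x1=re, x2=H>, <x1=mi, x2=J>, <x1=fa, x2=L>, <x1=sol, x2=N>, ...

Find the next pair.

X1 — runs through the solfège scale do→ti: do, re, mi, fa, sol → la.
X2: letters move forward 2 places in the alphabet, so F, H, J, L, N → P.
Putting it together: <x1=la, x2=P>.

<x1=la, x2=P>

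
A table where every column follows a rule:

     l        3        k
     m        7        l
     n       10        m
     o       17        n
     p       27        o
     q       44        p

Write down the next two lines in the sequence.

First letter: letters move forward 1 place in the alphabet; l, m, n, o, p, q → r → s.
Second component: each term is the sum of the two before it, so 3, 7, 10, 17, 27, 44 → 71 → 115.
For the second letter, letters move forward 1 place in the alphabet: k, l, m, n, o, p → q → r.
Putting the parts together: r  71  q and then s  115  r.

r  71  q; s  115  r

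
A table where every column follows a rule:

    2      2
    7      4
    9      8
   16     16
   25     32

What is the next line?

41  64

First component goes 2, 7, 9, 16, 25 → 41 (each term is the sum of the two before it).
For the second component, ×2 each step: 2, 4, 8, 16, 32 → 64.
So the next line is 41  64.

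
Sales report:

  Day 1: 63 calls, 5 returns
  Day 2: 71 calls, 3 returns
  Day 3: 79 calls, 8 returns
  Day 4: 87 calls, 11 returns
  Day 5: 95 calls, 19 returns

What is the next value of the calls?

103

Calls: +8 each step; 63, 71, 79, 87, 95 → 103.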